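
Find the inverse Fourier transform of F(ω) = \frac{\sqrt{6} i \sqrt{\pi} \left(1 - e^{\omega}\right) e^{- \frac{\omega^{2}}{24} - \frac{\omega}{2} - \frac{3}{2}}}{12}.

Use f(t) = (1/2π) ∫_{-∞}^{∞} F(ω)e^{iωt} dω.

f(t) = e^{- 6 t^{2}} \sin{\left(6 t \right)}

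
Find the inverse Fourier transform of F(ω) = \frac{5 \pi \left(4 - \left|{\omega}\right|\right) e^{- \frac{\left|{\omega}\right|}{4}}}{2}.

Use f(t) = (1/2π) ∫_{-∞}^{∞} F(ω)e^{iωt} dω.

f(t) = \frac{5 t^{2}}{\left(t^{2} + \frac{1}{16}\right)^{2}}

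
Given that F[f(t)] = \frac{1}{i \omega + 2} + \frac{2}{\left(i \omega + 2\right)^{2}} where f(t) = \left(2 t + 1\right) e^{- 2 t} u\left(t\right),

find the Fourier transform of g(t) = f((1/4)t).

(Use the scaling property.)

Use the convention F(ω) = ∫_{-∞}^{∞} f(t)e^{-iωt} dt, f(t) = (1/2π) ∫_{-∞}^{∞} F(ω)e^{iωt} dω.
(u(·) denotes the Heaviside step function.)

F[g](ω) = \frac{4 \left(- i \omega - 1\right)}{4 \omega^{2} - 4 i \omega - 1}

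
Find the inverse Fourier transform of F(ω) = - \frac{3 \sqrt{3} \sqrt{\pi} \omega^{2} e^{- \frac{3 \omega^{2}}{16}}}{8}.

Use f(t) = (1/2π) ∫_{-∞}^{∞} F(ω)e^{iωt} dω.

f(t) = \left(\frac{16 t^{2}}{3} - 2\right) e^{- \frac{4 t^{2}}{3}}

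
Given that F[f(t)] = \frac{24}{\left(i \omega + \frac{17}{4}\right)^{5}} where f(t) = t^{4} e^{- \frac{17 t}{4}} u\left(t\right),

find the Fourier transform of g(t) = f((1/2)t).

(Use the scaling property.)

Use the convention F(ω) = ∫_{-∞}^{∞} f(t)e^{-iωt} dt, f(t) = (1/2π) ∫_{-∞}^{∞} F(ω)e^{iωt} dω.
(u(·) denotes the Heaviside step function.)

F[g](ω) = \frac{49152}{\left(8 i \omega + 17\right)^{5}}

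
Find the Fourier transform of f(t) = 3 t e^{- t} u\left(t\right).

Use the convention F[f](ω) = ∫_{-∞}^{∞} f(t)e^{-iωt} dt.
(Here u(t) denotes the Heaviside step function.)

F(ω) = \frac{3}{\left(i \omega + 1\right)^{2}}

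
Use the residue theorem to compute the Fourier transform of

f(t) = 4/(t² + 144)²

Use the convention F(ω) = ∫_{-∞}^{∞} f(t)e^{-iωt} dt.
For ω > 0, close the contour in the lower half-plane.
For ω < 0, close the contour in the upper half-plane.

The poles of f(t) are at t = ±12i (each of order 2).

Let g(z) = f(z)e^{-iωz}; for large |z| the factor e^{-iωz} decays in the lower half-plane when ω > 0 and in the upper half-plane when ω < 0.

Case ω > 0 (lower half-plane, clockwise contour ⇒ F(ω) = -2πi·ΣRes):
  Res_{z = - 12 i} g(z) = \frac{i \left(12 \omega + 1\right) e^{- 12 \omega}}{1728} (pole of order 2)
  F(ω) = -2πi·ΣRes = \frac{\pi \left(12 \omega + 1\right) e^{- 12 \omega}}{864}

Case ω < 0 (upper half-plane, counterclockwise contour ⇒ F(ω) = +2πi·ΣRes):
  Res_{z = 12 i} g(z) = \frac{i \left(12 \omega - 1\right) e^{12 \omega}}{1728} (pole of order 2)
  F(ω) = 2πi·ΣRes = \frac{\pi \left(1 - 12 \omega\right) e^{12 \omega}}{864}

Both cases combine into a single formula in |ω|:

F(ω) = \frac{\pi \left(12 \left|{\omega}\right| + 1\right) e^{- 12 \left|{\omega}\right|}}{864}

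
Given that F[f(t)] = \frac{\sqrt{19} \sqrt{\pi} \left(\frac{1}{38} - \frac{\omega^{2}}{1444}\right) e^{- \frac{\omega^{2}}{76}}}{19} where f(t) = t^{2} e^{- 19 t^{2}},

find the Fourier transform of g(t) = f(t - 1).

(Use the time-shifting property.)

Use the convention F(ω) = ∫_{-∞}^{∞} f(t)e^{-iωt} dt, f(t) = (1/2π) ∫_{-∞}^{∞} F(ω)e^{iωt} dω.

F[g](ω) = \frac{\sqrt{19} \sqrt{\pi} \left(38 - \omega^{2}\right) e^{- \omega \left(\frac{\omega}{76} + i\right)}}{27436}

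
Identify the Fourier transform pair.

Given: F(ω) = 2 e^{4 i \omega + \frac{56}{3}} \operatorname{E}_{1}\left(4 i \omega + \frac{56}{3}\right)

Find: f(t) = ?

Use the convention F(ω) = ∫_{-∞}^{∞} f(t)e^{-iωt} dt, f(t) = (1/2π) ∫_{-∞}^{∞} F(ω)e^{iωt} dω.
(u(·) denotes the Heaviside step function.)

f(t) = \frac{2 e^{- \frac{14 t}{3}} u\left(t\right)}{t + 4}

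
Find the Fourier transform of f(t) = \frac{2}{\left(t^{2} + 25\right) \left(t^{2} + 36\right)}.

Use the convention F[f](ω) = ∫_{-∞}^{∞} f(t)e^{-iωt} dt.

F(ω) = \frac{\pi \left(6 e^{\left|{\omega}\right|} - 5\right) e^{- 6 \left|{\omega}\right|}}{165}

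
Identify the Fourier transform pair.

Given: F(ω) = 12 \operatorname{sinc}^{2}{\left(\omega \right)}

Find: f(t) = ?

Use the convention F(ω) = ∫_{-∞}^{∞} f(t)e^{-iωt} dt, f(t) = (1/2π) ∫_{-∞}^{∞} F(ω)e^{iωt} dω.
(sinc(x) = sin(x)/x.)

f(t) = 6 \left(\begin{cases} 1 - \frac{\left|{t}\right|}{2} & \text{for}\: \left|{t}\right| < 2 \\0 & \text{otherwise} \end{cases}\right)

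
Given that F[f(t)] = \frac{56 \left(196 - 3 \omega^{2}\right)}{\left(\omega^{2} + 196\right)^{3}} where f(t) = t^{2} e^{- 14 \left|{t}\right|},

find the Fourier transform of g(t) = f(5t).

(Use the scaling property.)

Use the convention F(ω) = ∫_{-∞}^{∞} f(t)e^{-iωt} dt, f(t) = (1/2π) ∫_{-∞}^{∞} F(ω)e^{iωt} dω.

F[g](ω) = \frac{7000 \left(4900 - 3 \omega^{2}\right)}{\left(\omega^{2} + 4900\right)^{3}}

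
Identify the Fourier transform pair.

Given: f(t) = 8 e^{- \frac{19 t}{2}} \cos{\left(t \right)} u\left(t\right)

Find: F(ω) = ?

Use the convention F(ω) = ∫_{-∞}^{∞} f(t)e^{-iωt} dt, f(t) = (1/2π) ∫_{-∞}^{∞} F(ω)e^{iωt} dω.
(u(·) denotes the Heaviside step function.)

F(ω) = \frac{16 \left(2 i \omega + 19\right)}{\left(2 i \omega + 19\right)^{2} + 4}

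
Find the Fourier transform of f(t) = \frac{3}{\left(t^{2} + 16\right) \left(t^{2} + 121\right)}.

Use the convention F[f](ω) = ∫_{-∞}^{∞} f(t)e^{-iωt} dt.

F(ω) = \frac{\pi \left(11 e^{7 \left|{\omega}\right|} - 4\right) e^{- 11 \left|{\omega}\right|}}{1540}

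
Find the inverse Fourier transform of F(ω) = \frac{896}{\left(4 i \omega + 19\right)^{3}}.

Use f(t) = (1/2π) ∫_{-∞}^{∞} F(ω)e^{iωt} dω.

f(t) = 7 t^{2} e^{- \frac{19 t}{4}} u\left(t\right)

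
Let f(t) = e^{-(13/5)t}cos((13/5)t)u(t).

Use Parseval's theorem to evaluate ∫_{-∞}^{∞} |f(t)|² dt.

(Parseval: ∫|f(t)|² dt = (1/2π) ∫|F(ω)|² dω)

∫|f(t)|² dt = \frac{15}{104}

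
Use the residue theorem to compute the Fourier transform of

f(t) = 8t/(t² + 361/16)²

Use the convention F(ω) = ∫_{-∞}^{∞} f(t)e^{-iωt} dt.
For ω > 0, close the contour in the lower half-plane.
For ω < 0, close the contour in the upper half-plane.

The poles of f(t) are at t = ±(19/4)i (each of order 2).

Let g(z) = f(z)e^{-iωz}; for large |z| the factor e^{-iωz} decays in the lower half-plane when ω > 0 and in the upper half-plane when ω < 0.

Case ω > 0 (lower half-plane, clockwise contour ⇒ F(ω) = -2πi·ΣRes):
  Res_{z = - \frac{19 i}{4}} g(z) = \frac{8 \omega e^{- \frac{19 \omega}{4}}}{19} (pole of order 2)
  F(ω) = -2πi·ΣRes = - \frac{16 i \pi \omega e^{- \frac{19 \omega}{4}}}{19}

Case ω < 0 (upper half-plane, counterclockwise contour ⇒ F(ω) = +2πi·ΣRes):
  Res_{z = \frac{19 i}{4}} g(z) = - \frac{8 \omega e^{\frac{19 \omega}{4}}}{19} (pole of order 2)
  F(ω) = 2πi·ΣRes = - \frac{16 i \pi \omega e^{\frac{19 \omega}{4}}}{19}

Both cases combine into a single formula in |ω|:

F(ω) = - \frac{16 i \pi \omega e^{- \frac{19 \left|{\omega}\right|}{4}}}{19}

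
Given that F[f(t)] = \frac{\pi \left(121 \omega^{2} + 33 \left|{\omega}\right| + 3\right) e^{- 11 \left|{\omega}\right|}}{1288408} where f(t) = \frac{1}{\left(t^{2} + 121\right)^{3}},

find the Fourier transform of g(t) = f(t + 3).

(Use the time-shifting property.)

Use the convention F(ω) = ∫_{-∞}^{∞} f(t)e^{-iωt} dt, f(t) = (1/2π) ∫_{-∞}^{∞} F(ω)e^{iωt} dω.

F[g](ω) = \frac{\pi \left(121 \omega^{2} + 33 \left|{\omega}\right| + 3\right) e^{3 i \omega - 11 \left|{\omega}\right|}}{1288408}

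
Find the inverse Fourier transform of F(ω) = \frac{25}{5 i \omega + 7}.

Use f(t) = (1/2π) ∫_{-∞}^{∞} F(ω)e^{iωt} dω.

f(t) = 5 e^{- \frac{7 t}{5}} u\left(t\right)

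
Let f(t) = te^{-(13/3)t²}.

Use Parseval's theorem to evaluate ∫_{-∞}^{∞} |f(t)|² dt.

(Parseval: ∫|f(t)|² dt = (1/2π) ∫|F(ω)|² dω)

∫|f(t)|² dt = \frac{3 \sqrt{78} \sqrt{\pi}}{1352}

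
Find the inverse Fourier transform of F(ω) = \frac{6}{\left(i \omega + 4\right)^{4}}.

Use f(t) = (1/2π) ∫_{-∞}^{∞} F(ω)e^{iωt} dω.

f(t) = t^{3} e^{- 4 t} u\left(t\right)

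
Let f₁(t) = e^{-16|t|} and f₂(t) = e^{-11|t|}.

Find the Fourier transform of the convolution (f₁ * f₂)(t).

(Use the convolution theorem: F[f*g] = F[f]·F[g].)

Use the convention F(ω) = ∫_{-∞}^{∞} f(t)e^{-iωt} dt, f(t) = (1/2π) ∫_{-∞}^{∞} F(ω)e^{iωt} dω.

F[f₁*f₂](ω) = \frac{704}{\left(\omega^{2} + 121\right) \left(\omega^{2} + 256\right)}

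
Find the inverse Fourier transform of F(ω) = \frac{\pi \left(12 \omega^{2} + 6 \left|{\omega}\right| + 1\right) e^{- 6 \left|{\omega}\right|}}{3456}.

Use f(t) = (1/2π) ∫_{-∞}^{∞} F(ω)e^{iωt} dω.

f(t) = \frac{6}{\left(t^{2} + 36\right)^{3}}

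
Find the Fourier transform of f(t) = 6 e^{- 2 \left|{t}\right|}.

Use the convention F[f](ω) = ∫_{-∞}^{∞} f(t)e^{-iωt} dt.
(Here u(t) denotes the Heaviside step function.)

F(ω) = \frac{24}{\omega^{2} + 4}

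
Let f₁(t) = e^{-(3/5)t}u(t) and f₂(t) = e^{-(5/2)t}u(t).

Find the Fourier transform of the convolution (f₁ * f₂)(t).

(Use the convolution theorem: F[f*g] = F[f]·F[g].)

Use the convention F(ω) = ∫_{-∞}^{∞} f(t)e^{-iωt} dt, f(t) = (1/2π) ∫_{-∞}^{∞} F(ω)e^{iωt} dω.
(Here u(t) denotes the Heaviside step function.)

F[f₁*f₂](ω) = \frac{10}{- 10 \omega^{2} + 31 i \omega + 15}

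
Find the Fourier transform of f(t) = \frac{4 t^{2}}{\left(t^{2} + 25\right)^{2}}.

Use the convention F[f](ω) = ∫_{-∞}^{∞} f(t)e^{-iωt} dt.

F(ω) = \frac{2 \pi \left(1 - 5 \left|{\omega}\right|\right) e^{- 5 \left|{\omega}\right|}}{5}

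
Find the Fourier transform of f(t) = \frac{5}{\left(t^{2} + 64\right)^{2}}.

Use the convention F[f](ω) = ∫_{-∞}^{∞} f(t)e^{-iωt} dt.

F(ω) = \frac{5 \pi \left(8 \left|{\omega}\right| + 1\right) e^{- 8 \left|{\omega}\right|}}{1024}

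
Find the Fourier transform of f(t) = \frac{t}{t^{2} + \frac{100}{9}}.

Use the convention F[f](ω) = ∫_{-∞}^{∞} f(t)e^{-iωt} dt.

F(ω) = - i \pi e^{- \frac{10 \left|{\omega}\right|}{3}} \operatorname{sign}{\left(\omega \right)}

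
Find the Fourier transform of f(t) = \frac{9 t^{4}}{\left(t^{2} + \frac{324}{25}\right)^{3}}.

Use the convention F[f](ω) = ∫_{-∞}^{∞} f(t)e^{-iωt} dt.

F(ω) = \frac{3 \pi \left(108 \omega^{2} - 150 \left|{\omega}\right| + 25\right) e^{- \frac{18 \left|{\omega}\right|}{5}}}{80}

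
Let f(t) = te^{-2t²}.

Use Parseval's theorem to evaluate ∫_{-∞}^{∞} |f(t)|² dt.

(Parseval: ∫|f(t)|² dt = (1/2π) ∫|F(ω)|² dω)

∫|f(t)|² dt = \frac{\sqrt{\pi}}{16}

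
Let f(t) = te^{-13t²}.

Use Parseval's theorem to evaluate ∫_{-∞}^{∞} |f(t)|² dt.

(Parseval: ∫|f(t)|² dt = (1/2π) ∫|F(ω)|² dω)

∫|f(t)|² dt = \frac{\sqrt{26} \sqrt{\pi}}{1352}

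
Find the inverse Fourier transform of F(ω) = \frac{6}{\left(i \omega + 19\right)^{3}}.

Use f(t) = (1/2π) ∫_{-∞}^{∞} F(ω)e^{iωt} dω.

f(t) = 3 t^{2} e^{- 19 t} u\left(t\right)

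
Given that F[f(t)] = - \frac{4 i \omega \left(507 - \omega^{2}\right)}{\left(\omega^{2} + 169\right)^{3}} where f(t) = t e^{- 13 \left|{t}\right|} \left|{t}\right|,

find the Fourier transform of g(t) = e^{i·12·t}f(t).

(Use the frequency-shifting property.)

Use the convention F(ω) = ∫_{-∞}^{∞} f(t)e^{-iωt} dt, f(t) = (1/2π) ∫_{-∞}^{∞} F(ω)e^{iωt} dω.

F[g](ω) = \frac{4 i \left(\omega - 12\right) \left(\left(\omega - 12\right)^{2} - 507\right)}{\left(\left(\omega - 12\right)^{2} + 169\right)^{3}}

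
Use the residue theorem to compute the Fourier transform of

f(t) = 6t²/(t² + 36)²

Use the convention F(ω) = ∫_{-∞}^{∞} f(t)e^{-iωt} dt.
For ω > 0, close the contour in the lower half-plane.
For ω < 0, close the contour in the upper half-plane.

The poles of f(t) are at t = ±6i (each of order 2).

Let g(z) = f(z)e^{-iωz}; for large |z| the factor e^{-iωz} decays in the lower half-plane when ω > 0 and in the upper half-plane when ω < 0.

Case ω > 0 (lower half-plane, clockwise contour ⇒ F(ω) = -2πi·ΣRes):
  Res_{z = - 6 i} g(z) = \frac{i \left(1 - 6 \omega\right) e^{- 6 \omega}}{4} (pole of order 2)
  F(ω) = -2πi·ΣRes = \frac{\pi \left(1 - 6 \omega\right) e^{- 6 \omega}}{2}

Case ω < 0 (upper half-plane, counterclockwise contour ⇒ F(ω) = +2πi·ΣRes):
  Res_{z = 6 i} g(z) = \frac{i \left(- 6 \omega - 1\right) e^{6 \omega}}{4} (pole of order 2)
  F(ω) = 2πi·ΣRes = \frac{\pi \left(6 \omega + 1\right) e^{6 \omega}}{2}

Both cases combine into a single formula in |ω|:

F(ω) = \frac{\pi \left(1 - 6 \left|{\omega}\right|\right) e^{- 6 \left|{\omega}\right|}}{2}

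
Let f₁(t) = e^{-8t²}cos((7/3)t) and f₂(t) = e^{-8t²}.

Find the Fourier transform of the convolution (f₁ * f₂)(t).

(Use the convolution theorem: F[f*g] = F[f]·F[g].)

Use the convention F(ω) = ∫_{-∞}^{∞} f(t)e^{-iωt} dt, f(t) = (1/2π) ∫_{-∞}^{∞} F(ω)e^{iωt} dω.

F[f₁*f₂](ω) = \frac{\pi \left(e^{\frac{7 \omega}{24}} + 1\right) e^{- \frac{\omega^{2}}{16} - \frac{7 \omega}{48} - \frac{49}{288}}}{16}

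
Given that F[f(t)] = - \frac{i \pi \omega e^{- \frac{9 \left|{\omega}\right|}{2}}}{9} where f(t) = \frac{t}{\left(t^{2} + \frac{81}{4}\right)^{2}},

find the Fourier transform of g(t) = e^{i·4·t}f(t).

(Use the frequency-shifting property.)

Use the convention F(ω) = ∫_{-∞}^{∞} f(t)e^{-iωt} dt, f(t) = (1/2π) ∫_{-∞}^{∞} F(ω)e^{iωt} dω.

F[g](ω) = \frac{i \pi \left(4 - \omega\right) e^{- \frac{9 \left|{\omega - 4}\right|}{2}}}{9}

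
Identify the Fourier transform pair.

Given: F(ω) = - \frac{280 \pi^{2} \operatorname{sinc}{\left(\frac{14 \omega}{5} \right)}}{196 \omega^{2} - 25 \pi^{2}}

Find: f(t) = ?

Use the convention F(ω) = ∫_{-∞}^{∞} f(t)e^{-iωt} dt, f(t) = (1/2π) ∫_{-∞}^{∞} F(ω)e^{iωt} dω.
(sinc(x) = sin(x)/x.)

f(t) = 4 \left(\begin{cases} \frac{\cos{\left(\frac{5 \pi t}{14} \right)}}{2} + \frac{1}{2} & \text{for}\: \left|{t}\right| < \frac{14}{5} \\0 & \text{otherwise} \end{cases}\right)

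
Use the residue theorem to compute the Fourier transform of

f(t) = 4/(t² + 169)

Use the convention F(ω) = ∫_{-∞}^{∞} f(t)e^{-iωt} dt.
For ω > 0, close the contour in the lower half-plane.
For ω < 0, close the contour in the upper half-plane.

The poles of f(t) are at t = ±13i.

Let g(z) = f(z)e^{-iωz}; for large |z| the factor e^{-iωz} decays in the lower half-plane when ω > 0 and in the upper half-plane when ω < 0.

Case ω > 0 (lower half-plane, clockwise contour ⇒ F(ω) = -2πi·ΣRes):
  Res_{z = - 13 i} g(z) = \frac{2 i e^{- 13 \omega}}{13}
  F(ω) = -2πi·ΣRes = \frac{4 \pi e^{- 13 \omega}}{13}

Case ω < 0 (upper half-plane, counterclockwise contour ⇒ F(ω) = +2πi·ΣRes):
  Res_{z = 13 i} g(z) = - \frac{2 i e^{13 \omega}}{13}
  F(ω) = 2πi·ΣRes = \frac{4 \pi e^{13 \omega}}{13}

Both cases combine into a single formula in |ω|:

F(ω) = \frac{4 \pi e^{- 13 \left|{\omega}\right|}}{13}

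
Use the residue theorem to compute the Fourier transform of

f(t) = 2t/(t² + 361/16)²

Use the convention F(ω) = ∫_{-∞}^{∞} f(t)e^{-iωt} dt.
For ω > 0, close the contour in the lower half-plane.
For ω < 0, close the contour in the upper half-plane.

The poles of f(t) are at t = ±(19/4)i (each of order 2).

Let g(z) = f(z)e^{-iωz}; for large |z| the factor e^{-iωz} decays in the lower half-plane when ω > 0 and in the upper half-plane when ω < 0.

Case ω > 0 (lower half-plane, clockwise contour ⇒ F(ω) = -2πi·ΣRes):
  Res_{z = - \frac{19 i}{4}} g(z) = \frac{2 \omega e^{- \frac{19 \omega}{4}}}{19} (pole of order 2)
  F(ω) = -2πi·ΣRes = - \frac{4 i \pi \omega e^{- \frac{19 \omega}{4}}}{19}

Case ω < 0 (upper half-plane, counterclockwise contour ⇒ F(ω) = +2πi·ΣRes):
  Res_{z = \frac{19 i}{4}} g(z) = - \frac{2 \omega e^{\frac{19 \omega}{4}}}{19} (pole of order 2)
  F(ω) = 2πi·ΣRes = - \frac{4 i \pi \omega e^{\frac{19 \omega}{4}}}{19}

Both cases combine into a single formula in |ω|:

F(ω) = - \frac{4 i \pi \omega e^{- \frac{19 \left|{\omega}\right|}{4}}}{19}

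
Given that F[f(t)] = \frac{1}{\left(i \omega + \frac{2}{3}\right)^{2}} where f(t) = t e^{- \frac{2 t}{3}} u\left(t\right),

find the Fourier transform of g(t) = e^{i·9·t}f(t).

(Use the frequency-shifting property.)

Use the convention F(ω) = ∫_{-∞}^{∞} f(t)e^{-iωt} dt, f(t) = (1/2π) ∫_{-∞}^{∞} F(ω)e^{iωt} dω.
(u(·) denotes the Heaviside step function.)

F[g](ω) = \frac{9}{\left(3 i \left(\omega - 9\right) + 2\right)^{2}}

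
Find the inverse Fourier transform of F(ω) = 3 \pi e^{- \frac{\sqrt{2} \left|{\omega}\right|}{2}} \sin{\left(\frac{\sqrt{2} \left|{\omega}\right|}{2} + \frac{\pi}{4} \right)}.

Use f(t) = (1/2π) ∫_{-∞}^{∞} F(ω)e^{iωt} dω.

f(t) = \frac{3}{t^{4} + 1}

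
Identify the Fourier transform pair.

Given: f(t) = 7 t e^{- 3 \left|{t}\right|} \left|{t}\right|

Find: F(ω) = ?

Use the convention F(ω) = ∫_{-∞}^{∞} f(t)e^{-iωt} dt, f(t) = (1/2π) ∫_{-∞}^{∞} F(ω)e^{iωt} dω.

F(ω) = \frac{28 i \omega \left(\omega^{2} - 27\right)}{\left(\omega^{2} + 9\right)^{3}}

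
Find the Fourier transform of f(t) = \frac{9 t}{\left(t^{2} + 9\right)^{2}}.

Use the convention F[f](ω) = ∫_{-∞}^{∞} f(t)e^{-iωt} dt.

F(ω) = - \frac{3 i \pi \omega e^{- 3 \left|{\omega}\right|}}{2}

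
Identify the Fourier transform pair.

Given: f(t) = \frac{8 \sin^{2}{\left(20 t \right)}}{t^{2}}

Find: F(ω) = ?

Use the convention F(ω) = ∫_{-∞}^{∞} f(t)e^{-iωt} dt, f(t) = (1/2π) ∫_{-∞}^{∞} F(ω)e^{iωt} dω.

F(ω) = \begin{cases} 4 \pi \left(40 - \left|{\omega}\right|\right) & \text{for}\: \omega > -40 \wedge \omega < 40 \\0 & \text{otherwise} \end{cases}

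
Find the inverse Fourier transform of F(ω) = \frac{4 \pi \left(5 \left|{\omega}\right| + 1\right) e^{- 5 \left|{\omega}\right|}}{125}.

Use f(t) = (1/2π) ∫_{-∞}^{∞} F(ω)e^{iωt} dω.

f(t) = \frac{8}{\left(t^{2} + 25\right)^{2}}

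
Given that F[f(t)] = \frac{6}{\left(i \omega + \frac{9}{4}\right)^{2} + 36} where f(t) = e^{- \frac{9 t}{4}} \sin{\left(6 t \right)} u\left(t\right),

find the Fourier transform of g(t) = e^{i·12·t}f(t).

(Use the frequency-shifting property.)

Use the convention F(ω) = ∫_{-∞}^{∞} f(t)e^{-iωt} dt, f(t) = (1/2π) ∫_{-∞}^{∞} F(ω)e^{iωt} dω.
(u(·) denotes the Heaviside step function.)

F[g](ω) = \frac{96}{\left(4 i \left(\omega - 12\right) + 9\right)^{2} + 576}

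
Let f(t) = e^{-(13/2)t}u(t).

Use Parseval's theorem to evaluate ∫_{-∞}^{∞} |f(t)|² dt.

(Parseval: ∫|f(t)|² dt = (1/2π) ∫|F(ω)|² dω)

∫|f(t)|² dt = \frac{1}{13}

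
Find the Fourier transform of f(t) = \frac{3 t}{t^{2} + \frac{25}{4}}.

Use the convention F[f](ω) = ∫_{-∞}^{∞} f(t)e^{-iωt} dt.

F(ω) = - 3 i \pi e^{- \frac{5 \left|{\omega}\right|}{2}} \operatorname{sign}{\left(\omega \right)}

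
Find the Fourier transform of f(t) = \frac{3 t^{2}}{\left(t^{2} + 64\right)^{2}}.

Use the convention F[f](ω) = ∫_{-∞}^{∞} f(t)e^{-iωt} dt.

F(ω) = \frac{3 \pi \left(1 - 8 \left|{\omega}\right|\right) e^{- 8 \left|{\omega}\right|}}{16}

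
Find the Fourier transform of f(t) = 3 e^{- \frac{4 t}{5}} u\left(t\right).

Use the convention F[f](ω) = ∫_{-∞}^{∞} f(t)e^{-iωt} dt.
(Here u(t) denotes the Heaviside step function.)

F(ω) = \frac{15}{5 i \omega + 4}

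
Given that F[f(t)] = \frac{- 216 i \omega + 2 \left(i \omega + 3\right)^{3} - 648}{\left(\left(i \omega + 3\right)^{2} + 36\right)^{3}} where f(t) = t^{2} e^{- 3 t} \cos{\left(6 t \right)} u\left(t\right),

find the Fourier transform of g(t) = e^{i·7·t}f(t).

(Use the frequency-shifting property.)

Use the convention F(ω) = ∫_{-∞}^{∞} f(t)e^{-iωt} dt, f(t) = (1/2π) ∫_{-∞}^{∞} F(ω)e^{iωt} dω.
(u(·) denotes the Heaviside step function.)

F[g](ω) = \frac{2 \left(108 i \left(7 - \omega\right) + \left(i \left(\omega - 7\right) + 3\right)^{3} - 324\right)}{\left(\left(i \left(\omega - 7\right) + 3\right)^{2} + 36\right)^{3}}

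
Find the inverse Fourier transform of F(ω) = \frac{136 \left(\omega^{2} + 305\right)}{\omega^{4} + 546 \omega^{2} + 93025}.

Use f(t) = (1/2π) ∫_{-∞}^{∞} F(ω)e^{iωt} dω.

f(t) = 4 e^{- 17 \left|{t}\right|} \cos{\left(4 \left|{t}\right| \right)}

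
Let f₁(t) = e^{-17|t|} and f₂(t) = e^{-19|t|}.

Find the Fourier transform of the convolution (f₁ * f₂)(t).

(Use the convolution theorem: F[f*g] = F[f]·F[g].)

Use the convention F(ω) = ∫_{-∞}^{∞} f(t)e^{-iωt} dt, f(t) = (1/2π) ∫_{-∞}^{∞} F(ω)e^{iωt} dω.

F[f₁*f₂](ω) = \frac{1292}{\left(\omega^{2} + 289\right) \left(\omega^{2} + 361\right)}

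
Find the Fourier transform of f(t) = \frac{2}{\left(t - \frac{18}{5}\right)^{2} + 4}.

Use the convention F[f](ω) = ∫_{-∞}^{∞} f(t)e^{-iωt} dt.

F(ω) = \pi e^{- \frac{18 i \omega}{5} - 2 \left|{\omega}\right|}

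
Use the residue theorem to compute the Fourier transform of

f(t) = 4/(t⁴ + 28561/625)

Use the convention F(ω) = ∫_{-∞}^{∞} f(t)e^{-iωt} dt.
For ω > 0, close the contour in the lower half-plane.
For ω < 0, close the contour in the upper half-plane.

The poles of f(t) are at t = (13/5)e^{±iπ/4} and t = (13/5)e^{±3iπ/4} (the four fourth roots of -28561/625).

Let g(z) = f(z)e^{-iωz}; for large |z| the factor e^{-iωz} decays in the lower half-plane when ω > 0 and in the upper half-plane when ω < 0.

Case ω > 0 (lower half-plane, clockwise contour ⇒ F(ω) = -2πi·ΣRes):
  Res_{z = - \frac{13 \sqrt{2}}{10} - \frac{13 \sqrt{2} i}{10}} g(z) = \frac{125 \sqrt{2} i \left(1 - i\right) e^{\frac{13 \sqrt{2} \omega \left(-1 + i\right)}{10}}}{4394}
  Res_{z = \frac{13 \sqrt{2}}{10} - \frac{13 \sqrt{2} i}{10}} g(z) = \frac{125 \sqrt{2} i \left(1 + i\right) e^{- \frac{13 \sqrt{2} \omega \left(1 + i\right)}{10}}}{4394}
  F(ω) = -2πi·ΣRes = \frac{125 \sqrt{2} \pi \left(\left(1 - i\right) e^{\frac{13 \sqrt{2} i \omega}{5}} + 1 + i\right) e^{- \frac{13 \sqrt{2} \omega \left(1 + i\right)}{10}}}{2197} = \frac{500 \pi e^{- \frac{13 \sqrt{2} \omega}{10}} \sin{\left(\frac{13 \sqrt{2} \omega}{10} + \frac{\pi}{4} \right)}}{2197}

Case ω < 0 (upper half-plane, counterclockwise contour ⇒ F(ω) = +2πi·ΣRes):
  Res_{z = \frac{13 \sqrt{2}}{10} + \frac{13 \sqrt{2} i}{10}} g(z) = \frac{125 \sqrt{2} i \left(-1 + i\right) e^{\frac{13 \sqrt{2} \omega \left(1 - i\right)}{10}}}{4394}
  Res_{z = - \frac{13 \sqrt{2}}{10} + \frac{13 \sqrt{2} i}{10}} g(z) = \frac{125 \sqrt{2} \left(1 - i\right) e^{\frac{13 \sqrt{2} \omega \left(1 + i\right)}{10}}}{4394}
  F(ω) = 2πi·ΣRes = - \frac{125 \sqrt{2} i \pi \left(i \left(1 - i\right) e^{\frac{13 \sqrt{2} \omega \left(1 - i\right)}{10}} - \left(1 - i\right) e^{\frac{13 \sqrt{2} \omega \left(1 + i\right)}{10}}\right)}{2197} = \frac{500 \pi e^{\frac{13 \sqrt{2} \omega}{10}} \cos{\left(\frac{13 \sqrt{2} \omega}{10} + \frac{\pi}{4} \right)}}{2197}

Both cases combine into a single formula in |ω|:

F(ω) = \frac{500 \pi e^{- \frac{13 \sqrt{2} \left|{\omega}\right|}{10}} \sin{\left(\frac{13 \sqrt{2} \left|{\omega}\right|}{10} + \frac{\pi}{4} \right)}}{2197}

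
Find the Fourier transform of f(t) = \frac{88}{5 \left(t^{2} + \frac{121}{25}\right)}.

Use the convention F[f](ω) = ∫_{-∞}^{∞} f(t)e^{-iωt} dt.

F(ω) = 8 \pi e^{- \frac{11 \left|{\omega}\right|}{5}}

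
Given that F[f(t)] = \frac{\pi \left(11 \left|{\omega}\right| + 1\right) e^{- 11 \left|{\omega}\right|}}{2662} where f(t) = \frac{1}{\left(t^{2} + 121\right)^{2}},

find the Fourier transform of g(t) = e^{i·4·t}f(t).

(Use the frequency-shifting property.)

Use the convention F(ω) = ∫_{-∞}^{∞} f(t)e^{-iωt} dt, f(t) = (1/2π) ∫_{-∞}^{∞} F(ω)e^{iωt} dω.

F[g](ω) = \frac{\pi \left(11 \left|{\omega - 4}\right| + 1\right) e^{- 11 \left|{\omega - 4}\right|}}{2662}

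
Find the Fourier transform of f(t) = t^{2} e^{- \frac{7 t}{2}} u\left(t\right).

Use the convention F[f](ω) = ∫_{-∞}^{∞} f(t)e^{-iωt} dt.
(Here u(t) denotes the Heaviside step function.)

F(ω) = \frac{16}{\left(2 i \omega + 7\right)^{3}}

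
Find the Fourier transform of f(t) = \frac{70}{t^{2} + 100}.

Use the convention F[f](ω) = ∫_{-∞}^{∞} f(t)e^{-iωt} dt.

F(ω) = 7 \pi e^{- 10 \left|{\omega}\right|}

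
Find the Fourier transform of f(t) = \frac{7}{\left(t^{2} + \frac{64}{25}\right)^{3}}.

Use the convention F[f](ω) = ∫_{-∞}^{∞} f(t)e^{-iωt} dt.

F(ω) = \frac{875 \pi \left(64 \omega^{2} + 120 \left|{\omega}\right| + 75\right) e^{- \frac{8 \left|{\omega}\right|}{5}}}{262144}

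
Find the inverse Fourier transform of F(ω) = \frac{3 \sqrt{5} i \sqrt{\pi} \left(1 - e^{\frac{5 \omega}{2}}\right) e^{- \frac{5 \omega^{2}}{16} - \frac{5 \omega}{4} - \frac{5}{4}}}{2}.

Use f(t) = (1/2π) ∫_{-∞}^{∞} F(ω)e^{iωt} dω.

f(t) = 6 e^{- \frac{4 t^{2}}{5}} \sin{\left(2 t \right)}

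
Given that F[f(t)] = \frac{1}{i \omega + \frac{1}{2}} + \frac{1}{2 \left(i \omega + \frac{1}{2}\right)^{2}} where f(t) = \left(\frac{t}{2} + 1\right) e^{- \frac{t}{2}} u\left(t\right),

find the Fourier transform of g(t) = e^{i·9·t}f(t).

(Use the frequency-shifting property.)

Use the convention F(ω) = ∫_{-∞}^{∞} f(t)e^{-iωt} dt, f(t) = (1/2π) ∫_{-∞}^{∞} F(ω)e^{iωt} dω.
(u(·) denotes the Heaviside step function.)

F[g](ω) = \frac{4 \left(- i \omega - 1 + 9 i\right)}{4 \omega^{2} - 4 \omega \left(18 + i\right) + 323 + 36 i}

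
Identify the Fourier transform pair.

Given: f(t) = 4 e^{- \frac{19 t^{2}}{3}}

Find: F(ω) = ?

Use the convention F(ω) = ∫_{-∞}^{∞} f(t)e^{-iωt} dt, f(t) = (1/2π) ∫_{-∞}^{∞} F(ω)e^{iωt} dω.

F(ω) = \frac{4 \sqrt{57} \sqrt{\pi} e^{- \frac{3 \omega^{2}}{76}}}{19}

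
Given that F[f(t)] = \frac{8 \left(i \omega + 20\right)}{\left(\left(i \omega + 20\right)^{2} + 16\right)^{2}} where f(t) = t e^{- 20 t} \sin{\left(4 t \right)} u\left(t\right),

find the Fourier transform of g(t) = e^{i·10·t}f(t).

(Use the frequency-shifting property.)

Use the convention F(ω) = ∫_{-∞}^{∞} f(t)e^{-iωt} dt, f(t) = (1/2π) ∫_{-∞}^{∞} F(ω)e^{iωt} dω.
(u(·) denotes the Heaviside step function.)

F[g](ω) = \frac{8 \left(i \left(\omega - 10\right) + 20\right)}{\left(\left(i \left(\omega - 10\right) + 20\right)^{2} + 16\right)^{2}}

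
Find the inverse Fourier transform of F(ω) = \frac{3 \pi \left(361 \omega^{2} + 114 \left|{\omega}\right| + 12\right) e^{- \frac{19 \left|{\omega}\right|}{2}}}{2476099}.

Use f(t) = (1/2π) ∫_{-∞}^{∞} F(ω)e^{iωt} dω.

f(t) = \frac{3}{\left(t^{2} + \frac{361}{4}\right)^{3}}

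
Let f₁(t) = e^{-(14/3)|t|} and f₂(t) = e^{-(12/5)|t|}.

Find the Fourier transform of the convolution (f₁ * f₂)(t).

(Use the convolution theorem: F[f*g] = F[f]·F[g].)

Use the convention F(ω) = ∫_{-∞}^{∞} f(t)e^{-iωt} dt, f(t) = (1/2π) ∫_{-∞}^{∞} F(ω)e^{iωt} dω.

F[f₁*f₂](ω) = \frac{10080}{225 \omega^{4} + 6196 \omega^{2} + 28224}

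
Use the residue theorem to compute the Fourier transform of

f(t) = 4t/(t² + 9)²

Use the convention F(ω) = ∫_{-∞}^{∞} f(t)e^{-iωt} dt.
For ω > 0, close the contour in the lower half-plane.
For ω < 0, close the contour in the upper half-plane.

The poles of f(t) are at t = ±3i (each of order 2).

Let g(z) = f(z)e^{-iωz}; for large |z| the factor e^{-iωz} decays in the lower half-plane when ω > 0 and in the upper half-plane when ω < 0.

Case ω > 0 (lower half-plane, clockwise contour ⇒ F(ω) = -2πi·ΣRes):
  Res_{z = - 3 i} g(z) = \frac{\omega e^{- 3 \omega}}{3} (pole of order 2)
  F(ω) = -2πi·ΣRes = - \frac{2 i \pi \omega e^{- 3 \omega}}{3}

Case ω < 0 (upper half-plane, counterclockwise contour ⇒ F(ω) = +2πi·ΣRes):
  Res_{z = 3 i} g(z) = - \frac{\omega e^{3 \omega}}{3} (pole of order 2)
  F(ω) = 2πi·ΣRes = - \frac{2 i \pi \omega e^{3 \omega}}{3}

Both cases combine into a single formula in |ω|:

F(ω) = - \frac{2 i \pi \omega e^{- 3 \left|{\omega}\right|}}{3}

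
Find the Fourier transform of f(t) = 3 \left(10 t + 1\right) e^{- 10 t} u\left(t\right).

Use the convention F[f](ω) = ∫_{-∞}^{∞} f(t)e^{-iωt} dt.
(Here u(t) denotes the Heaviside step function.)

F(ω) = \frac{3 \left(- i \omega - 20\right)}{\omega^{2} - 20 i \omega - 100}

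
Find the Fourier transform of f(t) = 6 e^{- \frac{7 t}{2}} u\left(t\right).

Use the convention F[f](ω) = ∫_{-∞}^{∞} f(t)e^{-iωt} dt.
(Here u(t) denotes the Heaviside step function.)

F(ω) = \frac{12}{2 i \omega + 7}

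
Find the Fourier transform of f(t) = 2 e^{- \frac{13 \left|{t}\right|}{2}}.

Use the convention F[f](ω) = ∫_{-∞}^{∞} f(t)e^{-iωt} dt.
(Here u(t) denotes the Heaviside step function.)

F(ω) = \frac{104}{4 \omega^{2} + 169}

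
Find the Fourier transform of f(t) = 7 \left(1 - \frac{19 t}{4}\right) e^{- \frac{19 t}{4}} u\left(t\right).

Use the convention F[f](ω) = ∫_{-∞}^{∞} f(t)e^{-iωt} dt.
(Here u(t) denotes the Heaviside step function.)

F(ω) = \frac{112 i \omega}{- 16 \omega^{2} + 152 i \omega + 361}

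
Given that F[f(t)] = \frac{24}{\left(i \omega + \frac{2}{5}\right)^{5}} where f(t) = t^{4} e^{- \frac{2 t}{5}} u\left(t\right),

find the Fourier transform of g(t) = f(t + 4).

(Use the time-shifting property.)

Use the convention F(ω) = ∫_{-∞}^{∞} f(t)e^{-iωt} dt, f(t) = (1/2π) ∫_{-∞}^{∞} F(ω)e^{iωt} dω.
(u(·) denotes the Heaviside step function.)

F[g](ω) = \frac{75000 e^{4 i \omega}}{\left(5 i \omega + 2\right)^{5}}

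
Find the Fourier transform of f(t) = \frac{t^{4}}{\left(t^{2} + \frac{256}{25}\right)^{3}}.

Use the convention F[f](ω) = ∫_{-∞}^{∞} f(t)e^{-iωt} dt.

F(ω) = \frac{\pi \left(256 \omega^{2} - 400 \left|{\omega}\right| + 75\right) e^{- \frac{16 \left|{\omega}\right|}{5}}}{640}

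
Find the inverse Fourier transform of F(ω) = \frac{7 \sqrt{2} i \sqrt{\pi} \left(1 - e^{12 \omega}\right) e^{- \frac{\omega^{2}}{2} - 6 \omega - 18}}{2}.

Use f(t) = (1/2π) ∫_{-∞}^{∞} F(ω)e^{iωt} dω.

f(t) = 7 e^{- \frac{t^{2}}{2}} \sin{\left(6 t \right)}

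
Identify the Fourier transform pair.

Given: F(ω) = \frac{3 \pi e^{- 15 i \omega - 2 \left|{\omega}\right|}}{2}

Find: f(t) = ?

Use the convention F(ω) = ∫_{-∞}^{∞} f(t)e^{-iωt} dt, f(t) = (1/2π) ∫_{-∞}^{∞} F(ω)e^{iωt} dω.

f(t) = \frac{3}{\left(t - 15\right)^{2} + 4}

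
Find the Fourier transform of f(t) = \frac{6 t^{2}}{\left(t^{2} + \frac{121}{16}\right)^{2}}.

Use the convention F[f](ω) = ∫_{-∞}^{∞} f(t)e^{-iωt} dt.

F(ω) = \frac{3 \pi \left(4 - 11 \left|{\omega}\right|\right) e^{- \frac{11 \left|{\omega}\right|}{4}}}{11}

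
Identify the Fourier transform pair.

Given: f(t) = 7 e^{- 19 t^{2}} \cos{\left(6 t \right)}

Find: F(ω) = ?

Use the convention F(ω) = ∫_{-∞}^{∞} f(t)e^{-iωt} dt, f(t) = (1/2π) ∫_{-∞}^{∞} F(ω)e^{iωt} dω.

F(ω) = \frac{7 \sqrt{19} \sqrt{\pi} \left(e^{\frac{6 \omega}{19}} + 1\right) e^{- \frac{\omega^{2}}{76} - \frac{3 \omega}{19} - \frac{9}{19}}}{38}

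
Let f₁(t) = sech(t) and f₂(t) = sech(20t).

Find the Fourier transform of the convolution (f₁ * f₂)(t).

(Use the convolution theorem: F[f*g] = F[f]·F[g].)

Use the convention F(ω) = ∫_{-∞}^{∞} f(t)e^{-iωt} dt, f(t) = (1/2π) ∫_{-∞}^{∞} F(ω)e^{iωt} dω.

F[f₁*f₂](ω) = \frac{\pi^{2}}{20 \cosh{\left(\frac{\pi \omega}{40} \right)} \cosh{\left(\frac{\pi \omega}{2} \right)}}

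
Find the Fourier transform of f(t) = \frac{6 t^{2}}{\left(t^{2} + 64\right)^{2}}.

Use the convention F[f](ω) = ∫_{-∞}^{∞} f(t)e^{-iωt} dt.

F(ω) = \frac{3 \pi \left(1 - 8 \left|{\omega}\right|\right) e^{- 8 \left|{\omega}\right|}}{8}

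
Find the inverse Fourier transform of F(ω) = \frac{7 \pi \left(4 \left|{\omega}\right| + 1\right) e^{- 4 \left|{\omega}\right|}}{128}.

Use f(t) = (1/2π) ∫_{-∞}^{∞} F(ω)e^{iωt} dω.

f(t) = \frac{7}{\left(t^{2} + 16\right)^{2}}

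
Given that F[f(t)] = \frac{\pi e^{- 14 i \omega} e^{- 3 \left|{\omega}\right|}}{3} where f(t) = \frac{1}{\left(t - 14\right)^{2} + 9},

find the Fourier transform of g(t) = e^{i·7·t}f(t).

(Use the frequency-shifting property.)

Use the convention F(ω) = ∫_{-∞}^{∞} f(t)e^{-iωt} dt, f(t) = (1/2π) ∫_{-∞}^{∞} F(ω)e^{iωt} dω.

F[g](ω) = \frac{\pi e^{- 14 i \left(\omega - 7\right) - 3 \left|{\omega - 7}\right|}}{3}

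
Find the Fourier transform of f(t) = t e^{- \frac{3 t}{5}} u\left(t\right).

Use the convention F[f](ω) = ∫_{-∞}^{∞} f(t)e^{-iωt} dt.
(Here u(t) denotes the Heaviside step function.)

F(ω) = \frac{25}{\left(5 i \omega + 3\right)^{2}}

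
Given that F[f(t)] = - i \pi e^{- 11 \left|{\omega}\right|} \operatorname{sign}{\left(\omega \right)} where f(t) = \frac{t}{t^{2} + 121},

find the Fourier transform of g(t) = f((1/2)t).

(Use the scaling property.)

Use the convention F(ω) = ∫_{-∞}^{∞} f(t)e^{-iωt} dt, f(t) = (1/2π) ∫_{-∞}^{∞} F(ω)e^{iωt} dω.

F[g](ω) = - 2 i \pi e^{- 22 \left|{\omega}\right|} \operatorname{sign}{\left(\omega \right)}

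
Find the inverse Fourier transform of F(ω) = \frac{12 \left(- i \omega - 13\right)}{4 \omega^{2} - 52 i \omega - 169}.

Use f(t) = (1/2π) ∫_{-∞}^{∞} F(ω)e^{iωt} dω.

f(t) = 3 \left(\frac{13 t}{2} + 1\right) e^{- \frac{13 t}{2}} u\left(t\right)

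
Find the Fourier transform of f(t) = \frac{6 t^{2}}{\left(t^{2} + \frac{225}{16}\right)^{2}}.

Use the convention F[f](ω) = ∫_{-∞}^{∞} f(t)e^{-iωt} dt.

F(ω) = \frac{\pi \left(4 - 15 \left|{\omega}\right|\right) e^{- \frac{15 \left|{\omega}\right|}{4}}}{5}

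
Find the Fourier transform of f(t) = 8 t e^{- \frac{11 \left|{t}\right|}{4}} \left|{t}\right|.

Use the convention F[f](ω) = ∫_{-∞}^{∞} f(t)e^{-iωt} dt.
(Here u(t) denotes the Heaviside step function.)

F(ω) = \frac{8192 i \omega \left(16 \omega^{2} - 363\right)}{\left(16 \omega^{2} + 121\right)^{3}}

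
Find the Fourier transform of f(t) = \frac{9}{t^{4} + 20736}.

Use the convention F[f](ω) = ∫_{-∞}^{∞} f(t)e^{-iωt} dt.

F(ω) = \frac{\pi e^{- 6 \sqrt{2} \left|{\omega}\right|} \sin{\left(6 \sqrt{2} \left|{\omega}\right| + \frac{\pi}{4} \right)}}{192}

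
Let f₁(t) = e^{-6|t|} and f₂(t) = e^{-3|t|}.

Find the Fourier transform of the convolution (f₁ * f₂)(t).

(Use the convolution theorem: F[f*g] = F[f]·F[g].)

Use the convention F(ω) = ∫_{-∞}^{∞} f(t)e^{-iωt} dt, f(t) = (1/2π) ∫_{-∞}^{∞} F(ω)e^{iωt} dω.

F[f₁*f₂](ω) = \frac{72}{\left(\omega^{2} + 9\right) \left(\omega^{2} + 36\right)}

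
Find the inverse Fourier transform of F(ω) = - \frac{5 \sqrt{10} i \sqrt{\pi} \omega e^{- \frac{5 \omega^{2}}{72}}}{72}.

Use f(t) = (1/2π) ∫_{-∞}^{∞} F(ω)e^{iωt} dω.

f(t) = 3 t e^{- \frac{18 t^{2}}{5}}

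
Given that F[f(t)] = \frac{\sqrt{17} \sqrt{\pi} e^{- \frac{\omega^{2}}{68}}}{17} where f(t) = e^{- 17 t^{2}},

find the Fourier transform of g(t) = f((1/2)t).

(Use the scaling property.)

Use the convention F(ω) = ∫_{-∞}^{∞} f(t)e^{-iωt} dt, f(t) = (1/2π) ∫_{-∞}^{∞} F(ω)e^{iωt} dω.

F[g](ω) = \frac{2 \sqrt{17} \sqrt{\pi} e^{- \frac{\omega^{2}}{17}}}{17}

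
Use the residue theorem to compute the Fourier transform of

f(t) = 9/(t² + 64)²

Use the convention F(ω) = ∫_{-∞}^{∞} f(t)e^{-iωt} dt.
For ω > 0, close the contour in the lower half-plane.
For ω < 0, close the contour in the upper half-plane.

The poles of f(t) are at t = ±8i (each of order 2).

Let g(z) = f(z)e^{-iωz}; for large |z| the factor e^{-iωz} decays in the lower half-plane when ω > 0 and in the upper half-plane when ω < 0.

Case ω > 0 (lower half-plane, clockwise contour ⇒ F(ω) = -2πi·ΣRes):
  Res_{z = - 8 i} g(z) = \frac{9 i \left(8 \omega + 1\right) e^{- 8 \omega}}{2048} (pole of order 2)
  F(ω) = -2πi·ΣRes = \frac{9 \pi \left(8 \omega + 1\right) e^{- 8 \omega}}{1024}

Case ω < 0 (upper half-plane, counterclockwise contour ⇒ F(ω) = +2πi·ΣRes):
  Res_{z = 8 i} g(z) = \frac{9 i \left(8 \omega - 1\right) e^{8 \omega}}{2048} (pole of order 2)
  F(ω) = 2πi·ΣRes = \frac{9 \pi \left(1 - 8 \omega\right) e^{8 \omega}}{1024}

Both cases combine into a single formula in |ω|:

F(ω) = \frac{9 \pi \left(8 \left|{\omega}\right| + 1\right) e^{- 8 \left|{\omega}\right|}}{1024}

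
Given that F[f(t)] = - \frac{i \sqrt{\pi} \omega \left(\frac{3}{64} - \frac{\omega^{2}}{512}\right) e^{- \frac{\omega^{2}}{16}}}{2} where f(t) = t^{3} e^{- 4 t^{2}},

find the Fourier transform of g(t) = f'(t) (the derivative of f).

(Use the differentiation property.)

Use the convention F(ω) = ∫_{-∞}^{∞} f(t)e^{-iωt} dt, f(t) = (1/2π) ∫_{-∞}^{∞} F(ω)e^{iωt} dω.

F[g](ω) = \frac{\sqrt{\pi} \omega^{2} \left(24 - \omega^{2}\right) e^{- \frac{\omega^{2}}{16}}}{1024}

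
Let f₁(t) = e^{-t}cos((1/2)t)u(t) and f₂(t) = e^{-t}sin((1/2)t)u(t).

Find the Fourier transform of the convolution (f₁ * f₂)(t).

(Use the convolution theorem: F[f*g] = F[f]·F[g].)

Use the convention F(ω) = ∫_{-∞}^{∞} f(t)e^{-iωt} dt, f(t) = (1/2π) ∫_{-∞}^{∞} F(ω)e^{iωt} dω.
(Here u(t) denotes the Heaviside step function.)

F[f₁*f₂](ω) = \frac{8 \left(i \omega + 1\right)}{\left(4 \left(i \omega + 1\right)^{2} + 1\right)^{2}}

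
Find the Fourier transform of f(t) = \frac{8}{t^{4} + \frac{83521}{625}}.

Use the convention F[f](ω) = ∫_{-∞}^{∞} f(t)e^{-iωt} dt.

F(ω) = \frac{1000 \pi e^{- \frac{17 \sqrt{2} \left|{\omega}\right|}{10}} \sin{\left(\frac{17 \sqrt{2} \left|{\omega}\right|}{10} + \frac{\pi}{4} \right)}}{4913}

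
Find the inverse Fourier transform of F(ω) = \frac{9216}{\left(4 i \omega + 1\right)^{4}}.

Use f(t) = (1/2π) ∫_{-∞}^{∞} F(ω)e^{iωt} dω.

f(t) = 6 t^{3} e^{- \frac{t}{4}} u\left(t\right)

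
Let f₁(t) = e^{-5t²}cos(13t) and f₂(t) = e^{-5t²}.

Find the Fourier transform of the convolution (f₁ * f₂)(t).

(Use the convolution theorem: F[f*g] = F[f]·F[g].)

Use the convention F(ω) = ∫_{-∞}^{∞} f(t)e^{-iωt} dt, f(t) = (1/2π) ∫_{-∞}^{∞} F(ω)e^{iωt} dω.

F[f₁*f₂](ω) = \frac{\pi \left(e^{\frac{13 \omega}{5}} + 1\right) e^{- \frac{\omega^{2}}{10} - \frac{13 \omega}{10} - \frac{169}{20}}}{10}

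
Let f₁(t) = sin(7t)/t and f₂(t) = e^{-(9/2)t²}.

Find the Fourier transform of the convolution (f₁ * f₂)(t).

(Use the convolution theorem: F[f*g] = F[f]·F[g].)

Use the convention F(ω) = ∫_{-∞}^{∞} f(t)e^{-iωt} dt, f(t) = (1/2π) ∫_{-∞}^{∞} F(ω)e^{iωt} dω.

F[f₁*f₂](ω) = \begin{cases} \frac{\sqrt{2} \pi^{\frac{3}{2}} e^{- \frac{\omega^{2}}{18}}}{3} & \text{for}\: \omega > -7 \wedge \omega < 7 \\0 & \text{otherwise} \end{cases}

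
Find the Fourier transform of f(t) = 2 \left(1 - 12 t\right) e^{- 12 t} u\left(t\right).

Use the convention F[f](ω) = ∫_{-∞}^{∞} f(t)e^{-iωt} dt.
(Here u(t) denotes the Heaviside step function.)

F(ω) = \frac{2 i \omega}{- \omega^{2} + 24 i \omega + 144}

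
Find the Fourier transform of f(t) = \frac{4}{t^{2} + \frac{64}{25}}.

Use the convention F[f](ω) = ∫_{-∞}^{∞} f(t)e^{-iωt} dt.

F(ω) = \frac{5 \pi e^{- \frac{8 \left|{\omega}\right|}{5}}}{2}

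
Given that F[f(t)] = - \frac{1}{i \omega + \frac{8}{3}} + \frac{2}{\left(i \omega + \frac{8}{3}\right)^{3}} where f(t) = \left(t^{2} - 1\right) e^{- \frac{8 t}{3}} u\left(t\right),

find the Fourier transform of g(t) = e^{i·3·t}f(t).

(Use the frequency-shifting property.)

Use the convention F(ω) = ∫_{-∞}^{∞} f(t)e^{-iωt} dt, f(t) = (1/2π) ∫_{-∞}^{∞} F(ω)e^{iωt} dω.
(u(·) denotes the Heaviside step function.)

F[g](ω) = \frac{3 \left(54 i \left(\omega - 3\right) - \left(3 i \left(\omega - 3\right) + 8\right)^{3} + 144\right)}{\left(3 i \left(\omega - 3\right) + 8\right)^{4}}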